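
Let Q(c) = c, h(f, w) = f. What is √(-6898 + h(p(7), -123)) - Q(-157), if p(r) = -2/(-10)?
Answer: 157 + I*√172445/5 ≈ 157.0 + 83.053*I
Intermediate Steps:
p(r) = ⅕ (p(r) = -2*(-⅒) = ⅕)
√(-6898 + h(p(7), -123)) - Q(-157) = √(-6898 + ⅕) - 1*(-157) = √(-34489/5) + 157 = I*√172445/5 + 157 = 157 + I*√172445/5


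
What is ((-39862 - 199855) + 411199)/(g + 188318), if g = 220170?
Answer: 85741/204244 ≈ 0.41980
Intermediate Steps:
((-39862 - 199855) + 411199)/(g + 188318) = ((-39862 - 199855) + 411199)/(220170 + 188318) = (-239717 + 411199)/408488 = 171482*(1/408488) = 85741/204244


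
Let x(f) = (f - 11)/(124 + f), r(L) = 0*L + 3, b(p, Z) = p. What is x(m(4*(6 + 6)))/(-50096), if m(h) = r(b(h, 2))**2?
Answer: 1/3331384 ≈ 3.0018e-7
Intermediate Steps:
r(L) = 3 (r(L) = 0 + 3 = 3)
m(h) = 9 (m(h) = 3**2 = 9)
x(f) = (-11 + f)/(124 + f)
x(m(4*(6 + 6)))/(-50096) = ((-11 + 9)/(124 + 9))/(-50096) = (-2/133)*(-1/50096) = ((1/133)*(-2))*(-1/50096) = -2/133*(-1/50096) = 1/3331384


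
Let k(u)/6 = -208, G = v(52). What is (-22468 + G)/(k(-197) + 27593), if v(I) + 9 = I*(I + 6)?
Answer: -19461/26345 ≈ -0.73870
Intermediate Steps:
v(I) = -9 + I*(6 + I) (v(I) = -9 + I*(I + 6) = -9 + I*(6 + I))
G = 3007 (G = -9 + 52² + 6*52 = -9 + 2704 + 312 = 3007)
k(u) = -1248 (k(u) = 6*(-208) = -1248)
(-22468 + G)/(k(-197) + 27593) = (-22468 + 3007)/(-1248 + 27593) = -19461/26345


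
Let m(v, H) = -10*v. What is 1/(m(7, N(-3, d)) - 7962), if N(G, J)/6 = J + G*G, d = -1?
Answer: -1/8032 ≈ -0.00012450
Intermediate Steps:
N(G, J) = 6*J + 6*G² (N(G, J) = 6*(J + G*G) = 6*(J + G²) = 6*J + 6*G²)
1/(m(7, N(-3, d)) - 7962) = 1/(-10*7 - 7962) = 1/(-70 - 7962) = 1/(-8032) = -1/8032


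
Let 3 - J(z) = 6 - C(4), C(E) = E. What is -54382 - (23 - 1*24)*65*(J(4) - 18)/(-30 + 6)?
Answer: -1304063/24 ≈ -54336.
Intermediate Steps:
J(z) = 1 (J(z) = 3 - (6 - 1*4) = 3 - (6 - 4) = 3 - 1*2 = 3 - 2 = 1)
-54382 - (23 - 1*24)*65*(J(4) - 18)/(-30 + 6) = -54382 - (23 - 1*24)*65*(1 - 18)/(-30 + 6) = -54382 - (23 - 24)*65*(-17/(-24)) = -54382 - (-1*65)*(-17*(-1/24)) = -54382 - (-65)*17/24 = -54382 - 1*(-1105/24) = -54382 + 1105/24 = -1304063/24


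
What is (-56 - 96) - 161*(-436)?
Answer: 70044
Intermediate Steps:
(-56 - 96) - 161*(-436) = -152 + 70196 = 70044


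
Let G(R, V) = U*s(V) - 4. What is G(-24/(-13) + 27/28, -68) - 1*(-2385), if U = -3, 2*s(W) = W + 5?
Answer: 4951/2 ≈ 2475.5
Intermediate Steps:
s(W) = 5/2 + W/2 (s(W) = (W + 5)/2 = (5 + W)/2 = 5/2 + W/2)
G(R, V) = -23/2 - 3*V/2 (G(R, V) = -3*(5/2 + V/2) - 4 = (-15/2 - 3*V/2) - 4 = -23/2 - 3*V/2)
G(-24/(-13) + 27/28, -68) - 1*(-2385) = (-23/2 - 3/2*(-68)) - 1*(-2385) = (-23/2 + 102) + 2385 = 181/2 + 2385 = 4951/2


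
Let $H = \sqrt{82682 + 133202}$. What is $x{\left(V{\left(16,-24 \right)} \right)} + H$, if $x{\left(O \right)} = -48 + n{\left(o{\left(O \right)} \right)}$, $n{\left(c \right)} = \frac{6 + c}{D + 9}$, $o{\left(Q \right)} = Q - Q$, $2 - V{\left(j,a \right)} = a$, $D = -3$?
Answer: $-47 + 2 \sqrt{53971} \approx 417.63$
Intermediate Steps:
$V{\left(j,a \right)} = 2 - a$
$o{\left(Q \right)} = 0$
$n{\left(c \right)} = 1 + \frac{c}{6}$ ($n{\left(c \right)} = \frac{6 + c}{-3 + 9} = \frac{6 + c}{6} = \left(6 + c\right) \frac{1}{6} = 1 + \frac{c}{6}$)
$x{\left(O \right)} = -47$ ($x{\left(O \right)} = -48 + \left(1 + \frac{1}{6} \cdot 0\right) = -48 + \left(1 + 0\right) = -48 + 1 = -47$)
$H = 2 \sqrt{53971}$ ($H = \sqrt{215884} = 2 \sqrt{53971} \approx 464.63$)
$x{\left(V{\left(16,-24 \right)} \right)} + H = -47 + 2 \sqrt{53971}$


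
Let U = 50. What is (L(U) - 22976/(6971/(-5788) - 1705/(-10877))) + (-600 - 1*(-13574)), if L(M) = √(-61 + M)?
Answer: 2302179322474/65955027 + I*√11 ≈ 34905.0 + 3.3166*I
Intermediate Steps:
(L(U) - 22976/(6971/(-5788) - 1705/(-10877))) + (-600 - 1*(-13574)) = (√(-61 + 50) - 22976/(6971/(-5788) - 1705/(-10877))) + (-600 - 1*(-13574)) = (√(-11) - 22976/(6971*(-1/5788) - 1705*(-1/10877))) + (-600 + 13574) = (I*√11 - 22976/(-6971/5788 + 1705/10877)) + 12974 = (I*√11 - 22976/(-65955027/62956076)) + 12974 = (I*√11 - 22976*(-62956076)/65955027) + 12974 = (I*√11 - 1*(-1446478802176/65955027)) + 12974 = (I*√11 + 1446478802176/65955027) + 12974 = (1446478802176/65955027 + I*√11) + 12974 = 2302179322474/65955027 + I*√11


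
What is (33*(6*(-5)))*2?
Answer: -1980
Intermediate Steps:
(33*(6*(-5)))*2 = (33*(-30))*2 = -990*2 = -1980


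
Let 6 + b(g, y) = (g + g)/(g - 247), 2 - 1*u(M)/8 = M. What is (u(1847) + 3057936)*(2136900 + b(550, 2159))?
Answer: 656798513900944/101 ≈ 6.5030e+12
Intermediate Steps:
u(M) = 16 - 8*M
b(g, y) = -6 + 2*g/(-247 + g) (b(g, y) = -6 + (g + g)/(g - 247) = -6 + (2*g)/(-247 + g) = -6 + 2*g/(-247 + g))
(u(1847) + 3057936)*(2136900 + b(550, 2159)) = ((16 - 8*1847) + 3057936)*(2136900 + 2*(741 - 2*550)/(-247 + 550)) = ((16 - 14776) + 3057936)*(2136900 + 2*(741 - 1100)/303) = (-14760 + 3057936)*(2136900 + 2*(1/303)*(-359)) = 3043176*(2136900 - 718/303) = 3043176*(647479982/303) = 656798513900944/101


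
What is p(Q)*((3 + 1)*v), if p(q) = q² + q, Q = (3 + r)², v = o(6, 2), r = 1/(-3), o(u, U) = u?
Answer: 37376/27 ≈ 1384.3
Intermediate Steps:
r = -⅓ ≈ -0.33333
v = 6
Q = 64/9 (Q = (3 - ⅓)² = (8/3)² = 64/9 ≈ 7.1111)
p(q) = q + q²
p(Q)*((3 + 1)*v) = (64*(1 + 64/9)/9)*((3 + 1)*6) = ((64/9)*(73/9))*(4*6) = (4672/81)*24 = 37376/27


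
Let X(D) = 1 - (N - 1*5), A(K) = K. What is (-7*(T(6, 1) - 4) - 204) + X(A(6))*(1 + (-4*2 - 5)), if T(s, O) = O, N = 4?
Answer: -207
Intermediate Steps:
X(D) = 2 (X(D) = 1 - (4 - 1*5) = 1 - (4 - 5) = 1 - 1*(-1) = 1 + 1 = 2)
(-7*(T(6, 1) - 4) - 204) + X(A(6))*(1 + (-4*2 - 5)) = (-7*(1 - 4) - 204) + 2*(1 + (-4*2 - 5)) = (-7*(-3) - 204) + 2*(1 + (-8 - 5)) = (21 - 204) + 2*(1 - 13) = -183 + 2*(-12) = -183 - 24 = -207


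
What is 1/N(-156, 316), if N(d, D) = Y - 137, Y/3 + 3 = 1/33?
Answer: -11/1605 ≈ -0.0068536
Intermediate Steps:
Y = -98/11 (Y = -9 + 3/33 = -9 + 3*(1/33) = -9 + 1/11 = -98/11 ≈ -8.9091)
N(d, D) = -1605/11 (N(d, D) = -98/11 - 137 = -1605/11)
1/N(-156, 316) = 1/(-1605/11) = -11/1605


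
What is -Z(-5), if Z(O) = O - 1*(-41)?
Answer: -36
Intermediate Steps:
Z(O) = 41 + O (Z(O) = O + 41 = 41 + O)
-Z(-5) = -(41 - 5) = -1*36 = -36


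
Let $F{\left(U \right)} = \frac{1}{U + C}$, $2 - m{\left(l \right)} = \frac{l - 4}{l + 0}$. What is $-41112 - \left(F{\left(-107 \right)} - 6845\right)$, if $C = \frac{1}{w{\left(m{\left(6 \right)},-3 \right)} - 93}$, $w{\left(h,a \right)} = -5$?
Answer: $- \frac{359357931}{10487} \approx -34267.0$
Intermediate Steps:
$m{\left(l \right)} = 2 - \frac{-4 + l}{l}$ ($m{\left(l \right)} = 2 - \frac{l - 4}{l + 0} = 2 - \frac{-4 + l}{l}$)
$C = - \frac{1}{98}$ ($C = \frac{1}{-5 - 93} = \frac{1}{-98} = - \frac{1}{98} \approx -0.010204$)
$F{\left(U \right)} = \frac{1}{- \frac{1}{98} + U}$ ($F{\left(U \right)} = \frac{1}{U - \frac{1}{98}} = \frac{1}{- \frac{1}{98} + U}$)
$-41112 - \left(F{\left(-107 \right)} - 6845\right) = -41112 - \left(\frac{98}{-1 + 98 \left(-107\right)} - 6845\right) = -41112 - \left(\frac{98}{-1 - 10486} - 6845\right) = -41112 - \left(\frac{98}{-10487} - 6845\right) = -41112 - \left(98 \left(- \frac{1}{10487}\right) - 6845\right) = -41112 - \left(- \frac{98}{10487} - 6845\right) = -41112 - - \frac{71783613}{10487} = -41112 + \frac{71783613}{10487} = - \frac{359357931}{10487}$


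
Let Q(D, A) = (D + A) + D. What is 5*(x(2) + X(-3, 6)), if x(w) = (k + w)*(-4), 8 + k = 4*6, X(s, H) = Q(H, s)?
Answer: -315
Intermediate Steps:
Q(D, A) = A + 2*D (Q(D, A) = (A + D) + D = A + 2*D)
X(s, H) = s + 2*H
k = 16 (k = -8 + 4*6 = -8 + 24 = 16)
x(w) = -64 - 4*w (x(w) = (16 + w)*(-4) = -64 - 4*w)
5*(x(2) + X(-3, 6)) = 5*((-64 - 4*2) + (-3 + 2*6)) = 5*((-64 - 8) + (-3 + 12)) = 5*(-72 + 9) = 5*(-63) = -315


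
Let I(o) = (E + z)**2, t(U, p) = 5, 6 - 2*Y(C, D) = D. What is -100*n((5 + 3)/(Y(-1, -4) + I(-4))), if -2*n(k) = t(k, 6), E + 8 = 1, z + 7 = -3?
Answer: 250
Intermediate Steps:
z = -10 (z = -7 - 3 = -10)
Y(C, D) = 3 - D/2
E = -7 (E = -8 + 1 = -7)
I(o) = 289 (I(o) = (-7 - 10)**2 = (-17)**2 = 289)
n(k) = -5/2 (n(k) = -1/2*5 = -5/2)
-100*n((5 + 3)/(Y(-1, -4) + I(-4))) = -100*(-5/2) = 250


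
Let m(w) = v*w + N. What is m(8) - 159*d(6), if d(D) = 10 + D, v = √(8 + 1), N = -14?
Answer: -2534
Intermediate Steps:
v = 3 (v = √9 = 3)
m(w) = -14 + 3*w (m(w) = 3*w - 14 = -14 + 3*w)
m(8) - 159*d(6) = (-14 + 3*8) - 159*(10 + 6) = (-14 + 24) - 159*16 = 10 - 2544 = -2534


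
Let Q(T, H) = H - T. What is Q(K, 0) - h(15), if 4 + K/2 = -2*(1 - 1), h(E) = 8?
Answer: 0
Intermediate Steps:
K = -8 (K = -8 + 2*(-2*(1 - 1)) = -8 + 2*(-2*0) = -8 + 2*0 = -8 + 0 = -8)
Q(K, 0) - h(15) = (0 - 1*(-8)) - 1*8 = (0 + 8) - 8 = 8 - 8 = 0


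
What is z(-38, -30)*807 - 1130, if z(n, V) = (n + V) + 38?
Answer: -25340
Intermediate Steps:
z(n, V) = 38 + V + n (z(n, V) = (V + n) + 38 = 38 + V + n)
z(-38, -30)*807 - 1130 = (38 - 30 - 38)*807 - 1130 = -30*807 - 1130 = -24210 - 1130 = -25340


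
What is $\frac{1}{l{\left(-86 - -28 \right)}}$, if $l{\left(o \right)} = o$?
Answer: $- \frac{1}{58} \approx -0.017241$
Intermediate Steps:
$\frac{1}{l{\left(-86 - -28 \right)}} = \frac{1}{-86 - -28} = \frac{1}{-86 + 28} = \frac{1}{-58} = - \frac{1}{58}$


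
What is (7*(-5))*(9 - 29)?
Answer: 700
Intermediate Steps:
(7*(-5))*(9 - 29) = -35*(-20) = 700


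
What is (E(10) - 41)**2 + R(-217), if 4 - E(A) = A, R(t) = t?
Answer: 1992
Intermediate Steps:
E(A) = 4 - A
(E(10) - 41)**2 + R(-217) = ((4 - 1*10) - 41)**2 - 217 = ((4 - 10) - 41)**2 - 217 = (-6 - 41)**2 - 217 = (-47)**2 - 217 = 2209 - 217 = 1992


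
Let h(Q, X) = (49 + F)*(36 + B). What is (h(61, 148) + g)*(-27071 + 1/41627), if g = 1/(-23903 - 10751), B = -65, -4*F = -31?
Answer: 32134138283812947/721271029 ≈ 4.4552e+7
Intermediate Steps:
F = 31/4 (F = -¼*(-31) = 31/4 ≈ 7.7500)
h(Q, X) = -6583/4 (h(Q, X) = (49 + 31/4)*(36 - 65) = (227/4)*(-29) = -6583/4)
g = -1/34654 (g = 1/(-34654) = -1/34654 ≈ -2.8857e-5)
(h(61, 148) + g)*(-27071 + 1/41627) = (-6583/4 - 1/34654)*(-27071 + 1/41627) = -114063643*(-27071 + 1/41627)/69308 = -114063643/69308*(-1126884516/41627) = 32134138283812947/721271029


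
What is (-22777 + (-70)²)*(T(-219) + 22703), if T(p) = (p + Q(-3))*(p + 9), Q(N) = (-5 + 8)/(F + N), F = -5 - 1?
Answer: -1229276151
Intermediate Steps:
F = -6
Q(N) = 3/(-6 + N) (Q(N) = (-5 + 8)/(-6 + N) = 3/(-6 + N))
T(p) = (9 + p)*(-⅓ + p) (T(p) = (p + 3/(-6 - 3))*(p + 9) = (p + 3/(-9))*(9 + p) = (p + 3*(-⅑))*(9 + p) = (p - ⅓)*(9 + p) = (-⅓ + p)*(9 + p) = (9 + p)*(-⅓ + p))
(-22777 + (-70)²)*(T(-219) + 22703) = (-22777 + (-70)²)*((-3 + (-219)² + (26/3)*(-219)) + 22703) = (-22777 + 4900)*((-3 + 47961 - 1898) + 22703) = -17877*(46060 + 22703) = -17877*68763 = -1229276151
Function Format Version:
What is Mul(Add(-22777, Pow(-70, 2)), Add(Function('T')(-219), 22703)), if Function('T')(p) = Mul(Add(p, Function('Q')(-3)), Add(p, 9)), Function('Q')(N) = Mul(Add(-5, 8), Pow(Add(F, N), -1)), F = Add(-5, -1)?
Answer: -1229276151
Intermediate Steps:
F = -6
Function('Q')(N) = Mul(3, Pow(Add(-6, N), -1)) (Function('Q')(N) = Mul(Add(-5, 8), Pow(Add(-6, N), -1)) = Mul(3, Pow(Add(-6, N), -1)))
Function('T')(p) = Mul(Add(9, p), Add(Rational(-1, 3), p)) (Function('T')(p) = Mul(Add(p, Mul(3, Pow(Add(-6, -3), -1))), Add(p, 9)) = Mul(Add(p, Mul(3, Pow(-9, -1))), Add(9, p)) = Mul(Add(p, Mul(3, Rational(-1, 9))), Add(9, p)) = Mul(Add(p, Rational(-1, 3)), Add(9, p)) = Mul(Add(Rational(-1, 3), p), Add(9, p)) = Mul(Add(9, p), Add(Rational(-1, 3), p)))
Mul(Add(-22777, Pow(-70, 2)), Add(Function('T')(-219), 22703)) = Mul(Add(-22777, Pow(-70, 2)), Add(Add(-3, Pow(-219, 2), Mul(Rational(26, 3), -219)), 22703)) = Mul(Add(-22777, 4900), Add(Add(-3, 47961, -1898), 22703)) = Mul(-17877, Add(46060, 22703)) = Mul(-17877, 68763) = -1229276151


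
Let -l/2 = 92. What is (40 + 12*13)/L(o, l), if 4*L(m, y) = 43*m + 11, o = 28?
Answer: 784/1215 ≈ 0.64527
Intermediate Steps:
l = -184 (l = -2*92 = -184)
L(m, y) = 11/4 + 43*m/4 (L(m, y) = (43*m + 11)/4 = (11 + 43*m)/4 = 11/4 + 43*m/4)
(40 + 12*13)/L(o, l) = (40 + 12*13)/(11/4 + (43/4)*28) = (40 + 156)/(11/4 + 301) = 196/(1215/4) = 196*(4/1215) = 784/1215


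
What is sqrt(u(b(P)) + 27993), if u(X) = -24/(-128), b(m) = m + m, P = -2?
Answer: sqrt(447891)/4 ≈ 167.31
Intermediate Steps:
b(m) = 2*m
u(X) = 3/16 (u(X) = -24*(-1/128) = 3/16)
sqrt(u(b(P)) + 27993) = sqrt(3/16 + 27993) = sqrt(447891/16) = sqrt(447891)/4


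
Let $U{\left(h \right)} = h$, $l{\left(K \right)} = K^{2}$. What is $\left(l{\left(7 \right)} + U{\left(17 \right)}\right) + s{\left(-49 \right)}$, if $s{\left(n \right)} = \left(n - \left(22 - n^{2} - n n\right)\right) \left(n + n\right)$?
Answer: $-463572$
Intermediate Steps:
$s{\left(n \right)} = 2 n \left(-22 + n + 2 n^{2}\right)$ ($s{\left(n \right)} = \left(n + \left(\left(n^{2} + n^{2}\right) - 22\right)\right) 2 n = \left(n + \left(2 n^{2} - 22\right)\right) 2 n = \left(n + \left(-22 + 2 n^{2}\right)\right) 2 n = \left(-22 + n + 2 n^{2}\right) 2 n = 2 n \left(-22 + n + 2 n^{2}\right)$)
$\left(l{\left(7 \right)} + U{\left(17 \right)}\right) + s{\left(-49 \right)} = \left(7^{2} + 17\right) + 2 \left(-49\right) \left(-22 - 49 + 2 \left(-49\right)^{2}\right) = \left(49 + 17\right) + 2 \left(-49\right) \left(-22 - 49 + 2 \cdot 2401\right) = 66 + 2 \left(-49\right) \left(-22 - 49 + 4802\right) = 66 + 2 \left(-49\right) 4731 = 66 - 463638 = -463572$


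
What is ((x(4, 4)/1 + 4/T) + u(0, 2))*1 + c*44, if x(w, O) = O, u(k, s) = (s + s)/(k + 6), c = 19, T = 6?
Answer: 2524/3 ≈ 841.33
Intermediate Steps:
u(k, s) = 2*s/(6 + k) (u(k, s) = (2*s)/(6 + k) = 2*s/(6 + k))
((x(4, 4)/1 + 4/T) + u(0, 2))*1 + c*44 = ((4/1 + 4/6) + 2*2/(6 + 0))*1 + 19*44 = ((4*1 + 4*(⅙)) + 2*2/6)*1 + 836 = ((4 + ⅔) + 2*2*(⅙))*1 + 836 = (14/3 + ⅔)*1 + 836 = (16/3)*1 + 836 = 16/3 + 836 = 2524/3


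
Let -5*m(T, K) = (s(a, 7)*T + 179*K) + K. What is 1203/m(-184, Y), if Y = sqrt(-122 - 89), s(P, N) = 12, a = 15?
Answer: 92230/81331 + 30075*I*sqrt(211)/325324 ≈ 1.134 + 1.3429*I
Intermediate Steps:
Y = I*sqrt(211) (Y = sqrt(-211) = I*sqrt(211) ≈ 14.526*I)
m(T, K) = -36*K - 12*T/5 (m(T, K) = -((12*T + 179*K) + K)/5 = -(12*T + 180*K)/5 = -36*K - 12*T/5)
1203/m(-184, Y) = 1203/(-36*I*sqrt(211) - 12/5*(-184)) = 1203/(-36*I*sqrt(211) + 2208/5) = 1203/(2208/5 - 36*I*sqrt(211))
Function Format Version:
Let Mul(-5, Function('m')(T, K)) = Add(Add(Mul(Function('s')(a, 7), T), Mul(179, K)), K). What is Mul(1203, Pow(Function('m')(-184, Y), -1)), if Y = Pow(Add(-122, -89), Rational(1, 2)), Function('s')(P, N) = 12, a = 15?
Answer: Add(Rational(92230, 81331), Mul(Rational(30075, 325324), I, Pow(211, Rational(1, 2)))) ≈ Add(1.1340, Mul(1.3429, I))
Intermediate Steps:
Y = Mul(I, Pow(211, Rational(1, 2))) (Y = Pow(-211, Rational(1, 2)) = Mul(I, Pow(211, Rational(1, 2))) ≈ Mul(14.526, I))
Function('m')(T, K) = Add(Mul(-36, K), Mul(Rational(-12, 5), T)) (Function('m')(T, K) = Mul(Rational(-1, 5), Add(Add(Mul(12, T), Mul(179, K)), K)) = Mul(Rational(-1, 5), Add(Mul(12, T), Mul(180, K))) = Add(Mul(-36, K), Mul(Rational(-12, 5), T)))
Mul(1203, Pow(Function('m')(-184, Y), -1)) = Mul(1203, Pow(Add(Mul(-36, Mul(I, Pow(211, Rational(1, 2)))), Mul(Rational(-12, 5), -184)), -1)) = Mul(1203, Pow(Add(Mul(-36, I, Pow(211, Rational(1, 2))), Rational(2208, 5)), -1)) = Mul(1203, Pow(Add(Rational(2208, 5), Mul(-36, I, Pow(211, Rational(1, 2)))), -1))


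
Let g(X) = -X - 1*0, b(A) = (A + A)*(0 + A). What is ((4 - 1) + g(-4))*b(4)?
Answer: 224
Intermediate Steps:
b(A) = 2*A² (b(A) = (2*A)*A = 2*A²)
g(X) = -X (g(X) = -X + 0 = -X)
((4 - 1) + g(-4))*b(4) = ((4 - 1) - 1*(-4))*(2*4²) = (3 + 4)*(2*16) = 7*32 = 224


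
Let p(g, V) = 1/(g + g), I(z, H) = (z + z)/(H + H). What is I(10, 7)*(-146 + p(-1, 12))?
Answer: -1465/7 ≈ -209.29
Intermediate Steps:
I(z, H) = z/H (I(z, H) = (2*z)/((2*H)) = (2*z)*(1/(2*H)) = z/H)
p(g, V) = 1/(2*g)
I(10, 7)*(-146 + p(-1, 12)) = (10/7)*(-146 + (½)/(-1)) = (10*(⅐))*(-146 + (½)*(-1)) = 10*(-146 - ½)/7 = (10/7)*(-293/2) = -1465/7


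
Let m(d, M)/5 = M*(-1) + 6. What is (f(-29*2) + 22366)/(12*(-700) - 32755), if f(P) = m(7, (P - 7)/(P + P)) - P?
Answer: -2604339/4773980 ≈ -0.54553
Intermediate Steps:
m(d, M) = 30 - 5*M (m(d, M) = 5*(M*(-1) + 6) = 5*(-M + 6) = 5*(6 - M) = 30 - 5*M)
f(P) = 30 - P - 5*(-7 + P)/(2*P) (f(P) = (30 - 5*(P - 7)/(P + P)) - P = (30 - 5*(-7 + P)/(2*P)) - P = 30 - P - 5*(-7 + P)/(2*P))
(f(-29*2) + 22366)/(12*(-700) - 32755) = ((55/2 - (-29)*2 + 35/(2*((-29*2)))) + 22366)/(12*(-700) - 32755) = ((55/2 - 1*(-58) + (35/2)/(-58)) + 22366)/(-8400 - 32755) = ((55/2 + 58 + (35/2)*(-1/58)) + 22366)/(-41155) = ((55/2 + 58 - 35/116) + 22366)*(-1/41155) = (9883/116 + 22366)*(-1/41155) = (2604339/116)*(-1/41155) = -2604339/4773980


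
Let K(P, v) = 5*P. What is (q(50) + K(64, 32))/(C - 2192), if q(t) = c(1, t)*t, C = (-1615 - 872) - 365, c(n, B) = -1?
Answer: -135/2522 ≈ -0.053529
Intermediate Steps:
C = -2852 (C = -2487 - 365 = -2852)
q(t) = -t
(q(50) + K(64, 32))/(C - 2192) = (-1*50 + 5*64)/(-2852 - 2192) = (-50 + 320)/(-5044) = 270*(-1/5044) = -135/2522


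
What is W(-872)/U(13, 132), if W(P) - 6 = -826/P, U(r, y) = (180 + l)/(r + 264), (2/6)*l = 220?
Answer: 839033/366240 ≈ 2.2909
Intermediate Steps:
l = 660 (l = 3*220 = 660)
U(r, y) = 840/(264 + r) (U(r, y) = (180 + 660)/(r + 264) = 840/(264 + r))
W(P) = 6 - 826/P
W(-872)/U(13, 132) = (6 - 826/(-872))/((840/(264 + 13))) = (6 - 826*(-1/872))/((840/277)) = (6 + 413/436)/((840*(1/277))) = 3029/(436*(840/277)) = (3029/436)*(277/840) = 839033/366240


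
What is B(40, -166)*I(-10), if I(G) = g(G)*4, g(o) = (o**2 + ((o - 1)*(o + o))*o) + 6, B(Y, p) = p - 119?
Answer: 2387160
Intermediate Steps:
B(Y, p) = -119 + p
g(o) = 6 + o**2 + 2*o**2*(-1 + o) (g(o) = (o**2 + ((-1 + o)*(2*o))*o) + 6 = (o**2 + (2*o*(-1 + o))*o) + 6 = (o**2 + 2*o**2*(-1 + o)) + 6 = 6 + o**2 + 2*o**2*(-1 + o))
I(G) = 24 - 4*G**2 + 8*G**3 (I(G) = (6 - G**2 + 2*G**3)*4 = 24 - 4*G**2 + 8*G**3)
B(40, -166)*I(-10) = (-119 - 166)*(24 - 4*(-10)**2 + 8*(-10)**3) = -285*(24 - 4*100 + 8*(-1000)) = -285*(24 - 400 - 8000) = -285*(-8376) = 2387160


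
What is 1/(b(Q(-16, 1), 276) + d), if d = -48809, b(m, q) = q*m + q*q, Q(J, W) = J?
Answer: 1/22951 ≈ 4.3571e-5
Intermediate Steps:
b(m, q) = q**2 + m*q (b(m, q) = m*q + q**2 = q**2 + m*q)
1/(b(Q(-16, 1), 276) + d) = 1/(276*(-16 + 276) - 48809) = 1/(276*260 - 48809) = 1/(71760 - 48809) = 1/22951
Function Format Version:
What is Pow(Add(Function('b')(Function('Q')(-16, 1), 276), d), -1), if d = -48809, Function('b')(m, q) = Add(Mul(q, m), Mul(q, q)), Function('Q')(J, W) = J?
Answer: Rational(1, 22951) ≈ 4.3571e-5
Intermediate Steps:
Function('b')(m, q) = Add(Pow(q, 2), Mul(m, q)) (Function('b')(m, q) = Add(Mul(m, q), Pow(q, 2)) = Add(Pow(q, 2), Mul(m, q)))
Pow(Add(Function('b')(Function('Q')(-16, 1), 276), d), -1) = Pow(Add(Mul(276, Add(-16, 276)), -48809), -1) = Pow(Add(Mul(276, 260), -48809), -1) = Pow(Add(71760, -48809), -1) = Pow(22951, -1) = Rational(1, 22951)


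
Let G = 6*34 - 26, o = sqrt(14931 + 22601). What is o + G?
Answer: 178 + 2*sqrt(9383) ≈ 371.73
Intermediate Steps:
o = 2*sqrt(9383) (o = sqrt(37532) = 2*sqrt(9383) ≈ 193.73)
G = 178 (G = 204 - 26 = 178)
o + G = 2*sqrt(9383) + 178 = 178 + 2*sqrt(9383)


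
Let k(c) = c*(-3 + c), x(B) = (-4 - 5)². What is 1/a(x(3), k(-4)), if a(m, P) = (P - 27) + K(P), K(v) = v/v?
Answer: ½ ≈ 0.50000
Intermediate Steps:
K(v) = 1
x(B) = 81 (x(B) = (-9)² = 81)
a(m, P) = -26 + P (a(m, P) = (P - 27) + 1 = (-27 + P) + 1 = -26 + P)
1/a(x(3), k(-4)) = 1/(-26 - 4*(-3 - 4)) = 1/(-26 - 4*(-7)) = 1/(-26 + 28) = 1/2 = ½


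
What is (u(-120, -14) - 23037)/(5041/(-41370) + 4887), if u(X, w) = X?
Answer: -958005090/202170149 ≈ -4.7386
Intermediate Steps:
(u(-120, -14) - 23037)/(5041/(-41370) + 4887) = (-120 - 23037)/(5041/(-41370) + 4887) = -23157/(5041*(-1/41370) + 4887) = -23157/(-5041/41370 + 4887) = -23157/202170149/41370 = -23157*41370/202170149 = -958005090/202170149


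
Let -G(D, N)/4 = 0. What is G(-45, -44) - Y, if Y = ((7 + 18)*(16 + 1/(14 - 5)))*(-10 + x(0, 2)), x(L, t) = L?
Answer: 36250/9 ≈ 4027.8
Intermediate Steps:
G(D, N) = 0 (G(D, N) = -4*0 = 0)
Y = -36250/9 (Y = ((7 + 18)*(16 + 1/(14 - 5)))*(-10 + 0) = (25*(16 + 1/9))*(-10) = (25*(16 + ⅑))*(-10) = (25*(145/9))*(-10) = (3625/9)*(-10) = -36250/9 ≈ -4027.8)
G(-45, -44) - Y = 0 - 1*(-36250/9) = 0 + 36250/9 = 36250/9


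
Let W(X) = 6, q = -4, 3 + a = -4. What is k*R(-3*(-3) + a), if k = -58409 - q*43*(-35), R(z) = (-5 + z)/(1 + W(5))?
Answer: 193287/7 ≈ 27612.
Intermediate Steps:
a = -7 (a = -3 - 4 = -7)
R(z) = -5/7 + z/7 (R(z) = (-5 + z)/(1 + 6) = (-5 + z)/7 = (-5 + z)*(⅐) = -5/7 + z/7)
k = -64429 (k = -58409 - (-4*43)*(-35) = -58409 - (-172)*(-35) = -58409 - 1*6020 = -58409 - 6020 = -64429)
k*R(-3*(-3) + a) = -64429*(-5/7 + (-3*(-3) - 7)/7) = -64429*(-5/7 + (9 - 7)/7) = -64429*(-5/7 + (⅐)*2) = -64429*(-5/7 + 2/7) = -64429*(-3/7) = 193287/7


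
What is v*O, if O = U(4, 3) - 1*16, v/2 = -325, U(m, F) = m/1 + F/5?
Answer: 7410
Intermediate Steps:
U(m, F) = m + F/5 (U(m, F) = m*1 + F*(⅕) = m + F/5)
v = -650 (v = 2*(-325) = -650)
O = -57/5 (O = (4 + (⅕)*3) - 1*16 = (4 + ⅗) - 16 = 23/5 - 16 = -57/5 ≈ -11.400)
v*O = -650*(-57/5) = 7410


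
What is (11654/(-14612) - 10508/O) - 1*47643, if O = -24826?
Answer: -4320747980881/90689378 ≈ -47643.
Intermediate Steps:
(11654/(-14612) - 10508/O) - 1*47643 = (11654/(-14612) - 10508/(-24826)) - 1*47643 = (11654*(-1/14612) - 10508*(-1/24826)) - 47643 = (-5827/7306 + 5254/12413) - 47643 = -33944827/90689378 - 47643 = -4320747980881/90689378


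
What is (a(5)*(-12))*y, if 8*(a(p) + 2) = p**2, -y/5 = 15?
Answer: 2025/2 ≈ 1012.5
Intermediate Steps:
y = -75 (y = -5*15 = -75)
a(p) = -2 + p**2/8
(a(5)*(-12))*y = ((-2 + (1/8)*5**2)*(-12))*(-75) = ((-2 + (1/8)*25)*(-12))*(-75) = ((-2 + 25/8)*(-12))*(-75) = ((9/8)*(-12))*(-75) = -27/2*(-75) = 2025/2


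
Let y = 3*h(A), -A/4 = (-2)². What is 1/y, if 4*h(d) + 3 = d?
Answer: -4/57 ≈ -0.070175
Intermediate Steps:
A = -16 (A = -4*(-2)² = -4*4 = -16)
h(d) = -¾ + d/4
y = -57/4 (y = 3*(-¾ + (¼)*(-16)) = 3*(-¾ - 4) = 3*(-19/4) = -57/4 ≈ -14.250)
1/y = 1/(-57/4) = -4/57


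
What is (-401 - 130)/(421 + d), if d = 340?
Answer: -531/761 ≈ -0.69777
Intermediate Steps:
(-401 - 130)/(421 + d) = (-401 - 130)/(421 + 340) = -531/761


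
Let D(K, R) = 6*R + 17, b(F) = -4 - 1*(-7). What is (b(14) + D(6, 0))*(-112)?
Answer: -2240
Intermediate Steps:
b(F) = 3 (b(F) = -4 + 7 = 3)
D(K, R) = 17 + 6*R
(b(14) + D(6, 0))*(-112) = (3 + (17 + 6*0))*(-112) = (3 + (17 + 0))*(-112) = (3 + 17)*(-112) = 20*(-112) = -2240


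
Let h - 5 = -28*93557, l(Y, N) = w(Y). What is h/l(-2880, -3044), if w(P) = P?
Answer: 873197/960 ≈ 909.58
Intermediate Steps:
l(Y, N) = Y
h = -2619591 (h = 5 - 28*93557 = 5 - 2619596 = -2619591)
h/l(-2880, -3044) = -2619591/(-2880) = -2619591*(-1/2880) = 873197/960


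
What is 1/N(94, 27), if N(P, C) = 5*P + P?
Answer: 1/564 ≈ 0.0017731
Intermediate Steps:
N(P, C) = 6*P
1/N(94, 27) = 1/(6*94) = 1/564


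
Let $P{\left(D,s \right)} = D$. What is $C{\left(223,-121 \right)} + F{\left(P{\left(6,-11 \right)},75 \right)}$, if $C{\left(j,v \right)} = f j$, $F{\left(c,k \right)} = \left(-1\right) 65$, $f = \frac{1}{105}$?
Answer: $- \frac{6602}{105} \approx -62.876$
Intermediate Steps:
$f = \frac{1}{105} \approx 0.0095238$
$F{\left(c,k \right)} = -65$
$C{\left(j,v \right)} = \frac{j}{105}$
$C{\left(223,-121 \right)} + F{\left(P{\left(6,-11 \right)},75 \right)} = \frac{1}{105} \cdot 223 - 65 = \frac{223}{105} - 65 = - \frac{6602}{105}$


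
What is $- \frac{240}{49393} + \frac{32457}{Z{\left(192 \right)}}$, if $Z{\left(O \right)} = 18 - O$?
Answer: $- \frac{534396787}{2864794} \approx -186.54$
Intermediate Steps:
$- \frac{240}{49393} + \frac{32457}{Z{\left(192 \right)}} = - \frac{240}{49393} + \frac{32457}{18 - 192} = \left(-240\right) \frac{1}{49393} + \frac{32457}{18 - 192} = - \frac{240}{49393} + \frac{32457}{-174} = - \frac{240}{49393} + 32457 \left(- \frac{1}{174}\right) = - \frac{240}{49393} - \frac{10819}{58} = - \frac{534396787}{2864794}$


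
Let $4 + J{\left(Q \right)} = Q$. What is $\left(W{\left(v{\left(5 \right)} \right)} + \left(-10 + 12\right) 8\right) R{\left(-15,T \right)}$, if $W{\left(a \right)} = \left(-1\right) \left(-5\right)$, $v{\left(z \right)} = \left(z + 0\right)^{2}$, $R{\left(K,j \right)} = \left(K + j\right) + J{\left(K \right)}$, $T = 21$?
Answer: $-273$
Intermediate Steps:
$J{\left(Q \right)} = -4 + Q$
$R{\left(K,j \right)} = -4 + j + 2 K$ ($R{\left(K,j \right)} = \left(K + j\right) + \left(-4 + K\right) = -4 + j + 2 K$)
$v{\left(z \right)} = z^{2}$
$W{\left(a \right)} = 5$
$\left(W{\left(v{\left(5 \right)} \right)} + \left(-10 + 12\right) 8\right) R{\left(-15,T \right)} = \left(5 + \left(-10 + 12\right) 8\right) \left(-4 + 21 + 2 \left(-15\right)\right) = \left(5 + 2 \cdot 8\right) \left(-4 + 21 - 30\right) = \left(5 + 16\right) \left(-13\right) = 21 \left(-13\right) = -273$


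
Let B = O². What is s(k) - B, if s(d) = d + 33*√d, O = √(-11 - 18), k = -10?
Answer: 19 + 33*I*√10 ≈ 19.0 + 104.36*I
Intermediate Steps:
O = I*√29 (O = √(-29) = I*√29 ≈ 5.3852*I)
B = -29 (B = (I*√29)² = -29)
s(k) - B = (-10 + 33*√(-10)) - 1*(-29) = (-10 + 33*(I*√10)) + 29 = (-10 + 33*I*√10) + 29 = 19 + 33*I*√10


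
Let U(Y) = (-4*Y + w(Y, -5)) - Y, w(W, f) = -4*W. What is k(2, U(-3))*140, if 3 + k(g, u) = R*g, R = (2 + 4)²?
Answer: 9660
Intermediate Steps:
U(Y) = -9*Y (U(Y) = (-4*Y - 4*Y) - Y = -8*Y - Y = -9*Y)
R = 36 (R = 6² = 36)
k(g, u) = -3 + 36*g
k(2, U(-3))*140 = (-3 + 36*2)*140 = (-3 + 72)*140 = 69*140 = 9660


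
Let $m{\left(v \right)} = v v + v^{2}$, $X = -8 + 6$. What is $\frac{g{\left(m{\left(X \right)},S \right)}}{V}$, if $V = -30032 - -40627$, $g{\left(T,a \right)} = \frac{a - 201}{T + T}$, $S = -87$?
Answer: $- \frac{18}{10595} \approx -0.0016989$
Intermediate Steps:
$X = -2$
$m{\left(v \right)} = 2 v^{2}$ ($m{\left(v \right)} = v^{2} + v^{2} = 2 v^{2}$)
$g{\left(T,a \right)} = \frac{-201 + a}{2 T}$
$V = 10595$ ($V = -30032 + 40627 = 10595$)
$\frac{g{\left(m{\left(X \right)},S \right)}}{V} = \frac{\frac{1}{2} \frac{1}{2 \left(-2\right)^{2}} \left(-201 - 87\right)}{10595} = \frac{1}{2} \frac{1}{2 \cdot 4} \left(-288\right) \frac{1}{10595} = \frac{1}{2} \cdot \frac{1}{8} \left(-288\right) \frac{1}{10595} = \left(-18\right) \frac{1}{10595} = - \frac{18}{10595}$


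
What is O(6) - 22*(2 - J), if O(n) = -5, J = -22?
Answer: -533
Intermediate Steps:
O(6) - 22*(2 - J) = -5 - 22*(2 - 1*(-22)) = -5 - 22*(2 + 22) = -5 - 22*24 = -5 - 528 = -533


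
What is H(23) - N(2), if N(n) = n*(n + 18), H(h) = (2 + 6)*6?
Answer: 8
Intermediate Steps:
H(h) = 48 (H(h) = 8*6 = 48)
N(n) = n*(18 + n)
H(23) - N(2) = 48 - 2*(18 + 2) = 48 - 2*20 = 48 - 1*40 = 48 - 40 = 8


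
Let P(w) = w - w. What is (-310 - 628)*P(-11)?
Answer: 0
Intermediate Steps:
P(w) = 0
(-310 - 628)*P(-11) = (-310 - 628)*0 = -938*0 = 0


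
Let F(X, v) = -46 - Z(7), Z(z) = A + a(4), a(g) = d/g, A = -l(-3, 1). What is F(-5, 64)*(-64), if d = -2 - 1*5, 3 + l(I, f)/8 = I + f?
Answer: 5392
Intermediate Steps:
l(I, f) = -24 + 8*I + 8*f (l(I, f) = -24 + 8*(I + f) = -24 + (8*I + 8*f) = -24 + 8*I + 8*f)
d = -7 (d = -2 - 5 = -7)
A = 40 (A = -(-24 + 8*(-3) + 8*1) = -(-24 - 24 + 8) = -1*(-40) = 40)
a(g) = -7/g
Z(z) = 153/4 (Z(z) = 40 - 7/4 = 153/4)
F(X, v) = -337/4 (F(X, v) = -46 - 1*153/4 = -46 - 153/4 = -337/4)
F(-5, 64)*(-64) = -337/4*(-64) = 5392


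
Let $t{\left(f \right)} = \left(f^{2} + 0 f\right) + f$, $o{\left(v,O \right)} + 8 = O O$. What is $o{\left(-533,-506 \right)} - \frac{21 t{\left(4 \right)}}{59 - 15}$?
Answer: $\frac{2816203}{11} \approx 2.5602 \cdot 10^{5}$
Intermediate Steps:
$o{\left(v,O \right)} = -8 + O^{2}$ ($o{\left(v,O \right)} = -8 + O O = -8 + O^{2}$)
$t{\left(f \right)} = f + f^{2}$ ($t{\left(f \right)} = \left(f^{2} + 0\right) + f = f^{2} + f = f + f^{2}$)
$o{\left(-533,-506 \right)} - \frac{21 t{\left(4 \right)}}{59 - 15} = \left(-8 + \left(-506\right)^{2}\right) - \frac{21 \cdot 4 \left(1 + 4\right)}{59 - 15} = \left(-8 + 256036\right) - \frac{21 \cdot 4 \cdot 5}{44} = 256028 - 21 \cdot 20 \cdot \frac{1}{44} = 256028 - 420 \cdot \frac{1}{44} = 256028 - \frac{105}{11} = \frac{2816203}{11}$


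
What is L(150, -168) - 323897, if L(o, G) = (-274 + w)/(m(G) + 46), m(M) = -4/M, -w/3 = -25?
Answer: -626101259/1933 ≈ -3.2390e+5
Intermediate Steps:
w = 75 (w = -3*(-25) = 75)
L(o, G) = -199/(46 - 4/G) (L(o, G) = (-274 + 75)/(-4/G + 46) = -199/(46 - 4/G))
L(150, -168) - 323897 = -199*(-168)/(-4 + 46*(-168)) - 323897 = -199*(-168)/(-4 - 7728) - 323897 = -199*(-168)/(-7732) - 323897 = -199*(-168)*(-1/7732) - 323897 = -8358/1933 - 323897 = -626101259/1933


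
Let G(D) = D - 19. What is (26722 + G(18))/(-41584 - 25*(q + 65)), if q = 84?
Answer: -8907/15103 ≈ -0.58975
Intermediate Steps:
G(D) = -19 + D
(26722 + G(18))/(-41584 - 25*(q + 65)) = (26722 + (-19 + 18))/(-41584 - 25*(84 + 65)) = (26722 - 1)/(-41584 - 25*149) = 26721/(-41584 - 3725) = 26721/(-45309) = 26721*(-1/45309) = -8907/15103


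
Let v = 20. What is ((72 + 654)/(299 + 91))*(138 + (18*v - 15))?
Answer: 58443/65 ≈ 899.12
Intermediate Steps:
((72 + 654)/(299 + 91))*(138 + (18*v - 15)) = ((72 + 654)/(299 + 91))*(138 + (18*20 - 15)) = (726/390)*(138 + (360 - 15)) = (726*(1/390))*(138 + 345) = (121/65)*483 = 58443/65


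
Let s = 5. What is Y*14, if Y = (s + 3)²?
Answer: 896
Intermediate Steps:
Y = 64 (Y = (5 + 3)² = 8² = 64)
Y*14 = 64*14 = 896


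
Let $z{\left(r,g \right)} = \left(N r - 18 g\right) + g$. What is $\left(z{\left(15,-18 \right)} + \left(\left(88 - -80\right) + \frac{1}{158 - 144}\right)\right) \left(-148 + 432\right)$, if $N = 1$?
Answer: $\frac{972274}{7} \approx 1.389 \cdot 10^{5}$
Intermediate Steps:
$z{\left(r,g \right)} = r - 17 g$ ($z{\left(r,g \right)} = \left(1 r - 18 g\right) + g = \left(r - 18 g\right) + g = r - 17 g$)
$\left(z{\left(15,-18 \right)} + \left(\left(88 - -80\right) + \frac{1}{158 - 144}\right)\right) \left(-148 + 432\right) = \left(\left(15 - -306\right) + \left(\left(88 - -80\right) + \frac{1}{158 - 144}\right)\right) \left(-148 + 432\right) = \left(\left(15 + 306\right) + \left(\left(88 + 80\right) + \frac{1}{14}\right)\right) 284 = \left(321 + \left(168 + \frac{1}{14}\right)\right) 284 = \left(321 + \frac{2353}{14}\right) 284 = \frac{6847}{14} \cdot 284 = \frac{972274}{7}$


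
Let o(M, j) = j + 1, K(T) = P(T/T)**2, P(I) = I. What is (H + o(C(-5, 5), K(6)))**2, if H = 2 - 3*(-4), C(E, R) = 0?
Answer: 256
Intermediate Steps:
K(T) = 1 (K(T) = (T/T)**2 = 1**2 = 1)
o(M, j) = 1 + j
H = 14 (H = 2 + 12 = 14)
(H + o(C(-5, 5), K(6)))**2 = (14 + (1 + 1))**2 = (14 + 2)**2 = 16**2 = 256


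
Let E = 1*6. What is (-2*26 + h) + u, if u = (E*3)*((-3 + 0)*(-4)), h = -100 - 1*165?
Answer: -101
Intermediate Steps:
E = 6
h = -265 (h = -100 - 165 = -265)
u = 216 (u = (6*3)*((-3 + 0)*(-4)) = 18*(-3*(-4)) = 18*12 = 216)
(-2*26 + h) + u = (-2*26 - 265) + 216 = (-52 - 265) + 216 = -317 + 216 = -101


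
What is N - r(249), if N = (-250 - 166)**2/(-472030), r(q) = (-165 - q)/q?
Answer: 1952942/1506865 ≈ 1.2960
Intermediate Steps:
r(q) = (-165 - q)/q
N = -6656/18155 (N = (-416)**2*(-1/472030) = 173056*(-1/472030) = -6656/18155 ≈ -0.36662)
N - r(249) = -6656/18155 - (-165 - 1*249)/249 = -6656/18155 - (-165 - 249)/249 = -6656/18155 - (-414)/249 = -6656/18155 - 1*(-138/83) = -6656/18155 + 138/83 = 1952942/1506865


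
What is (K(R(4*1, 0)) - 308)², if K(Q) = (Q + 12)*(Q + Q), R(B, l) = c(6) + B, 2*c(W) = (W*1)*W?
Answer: 1411344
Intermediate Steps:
c(W) = W²/2 (c(W) = ((W*1)*W)/2 = (W*W)/2 = W²/2)
R(B, l) = 18 + B (R(B, l) = (½)*6² + B = (½)*36 + B = 18 + B)
K(Q) = 2*Q*(12 + Q) (K(Q) = (12 + Q)*(2*Q) = 2*Q*(12 + Q))
(K(R(4*1, 0)) - 308)² = (2*(18 + 4*1)*(12 + (18 + 4*1)) - 308)² = (2*(18 + 4)*(12 + (18 + 4)) - 308)² = (2*22*(12 + 22) - 308)² = (2*22*34 - 308)² = (1496 - 308)² = 1188² = 1411344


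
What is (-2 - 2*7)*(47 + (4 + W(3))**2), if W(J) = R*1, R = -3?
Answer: -768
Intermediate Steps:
W(J) = -3 (W(J) = -3*1 = -3)
(-2 - 2*7)*(47 + (4 + W(3))**2) = (-2 - 2*7)*(47 + (4 - 3)**2) = (-2 - 14)*(47 + 1**2) = -16*(47 + 1) = -16*48 = -768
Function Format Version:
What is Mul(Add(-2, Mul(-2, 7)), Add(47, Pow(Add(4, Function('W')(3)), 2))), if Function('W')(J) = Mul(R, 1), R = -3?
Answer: -768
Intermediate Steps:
Function('W')(J) = -3 (Function('W')(J) = Mul(-3, 1) = -3)
Mul(Add(-2, Mul(-2, 7)), Add(47, Pow(Add(4, Function('W')(3)), 2))) = Mul(Add(-2, Mul(-2, 7)), Add(47, Pow(Add(4, -3), 2))) = Mul(Add(-2, -14), Add(47, Pow(1, 2))) = Mul(-16, Add(47, 1)) = Mul(-16, 48) = -768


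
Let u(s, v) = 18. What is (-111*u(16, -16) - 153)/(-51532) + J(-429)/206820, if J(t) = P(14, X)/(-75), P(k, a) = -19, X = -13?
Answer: 4170776951/99917327250 ≈ 0.041742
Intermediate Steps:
J(t) = 19/75 (J(t) = -19/(-75) = -19*(-1/75) = 19/75)
(-111*u(16, -16) - 153)/(-51532) + J(-429)/206820 = (-111*18 - 153)/(-51532) + (19/75)/206820 = (-1998 - 153)*(-1/51532) + (19/75)*(1/206820) = -2151*(-1/51532) + 19/15511500 = 2151/51532 + 19/15511500 = 4170776951/99917327250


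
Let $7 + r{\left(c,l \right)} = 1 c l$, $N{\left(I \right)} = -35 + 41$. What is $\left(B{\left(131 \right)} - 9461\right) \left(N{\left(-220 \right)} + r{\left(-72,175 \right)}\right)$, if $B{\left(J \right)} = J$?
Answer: $117567330$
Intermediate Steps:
$N{\left(I \right)} = 6$
$r{\left(c,l \right)} = -7 + c l$ ($r{\left(c,l \right)} = -7 + 1 c l = -7 + c l$)
$\left(B{\left(131 \right)} - 9461\right) \left(N{\left(-220 \right)} + r{\left(-72,175 \right)}\right) = \left(131 - 9461\right) \left(6 - 12607\right) = - 9330 \left(6 - 12607\right) = \left(-9330\right) \left(-12601\right) = 117567330$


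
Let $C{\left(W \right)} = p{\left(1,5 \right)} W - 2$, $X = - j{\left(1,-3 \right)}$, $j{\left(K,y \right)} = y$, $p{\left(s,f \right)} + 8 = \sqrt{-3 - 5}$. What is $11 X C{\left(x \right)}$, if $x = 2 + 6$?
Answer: $-2178 + 528 i \sqrt{2} \approx -2178.0 + 746.71 i$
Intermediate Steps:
$p{\left(s,f \right)} = -8 + 2 i \sqrt{2}$ ($p{\left(s,f \right)} = -8 + \sqrt{-3 - 5} = -8 + \sqrt{-8} = -8 + 2 i \sqrt{2}$)
$x = 8$
$X = 3$ ($X = \left(-1\right) \left(-3\right) = 3$)
$C{\left(W \right)} = -2 + W \left(-8 + 2 i \sqrt{2}\right)$ ($C{\left(W \right)} = \left(-8 + 2 i \sqrt{2}\right) W - 2 = W \left(-8 + 2 i \sqrt{2}\right) - 2 = -2 + W \left(-8 + 2 i \sqrt{2}\right)$)
$11 X C{\left(x \right)} = 11 \cdot 3 \left(-2 - 16 \left(4 - i \sqrt{2}\right)\right) = 11 \cdot 3 \left(-2 - \left(64 - 16 i \sqrt{2}\right)\right) = 11 \cdot 3 \left(-66 + 16 i \sqrt{2}\right) = 11 \left(-198 + 48 i \sqrt{2}\right) = -2178 + 528 i \sqrt{2}$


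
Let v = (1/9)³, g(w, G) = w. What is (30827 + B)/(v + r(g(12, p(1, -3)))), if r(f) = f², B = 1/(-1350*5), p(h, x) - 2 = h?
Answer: 5618220723/26244250 ≈ 214.07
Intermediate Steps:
p(h, x) = 2 + h
B = -1/6750 (B = 1/(-6750) = -1/6750 ≈ -0.00014815)
v = 1/729 (v = (⅑)³ = 1/729 ≈ 0.0013717)
(30827 + B)/(v + r(g(12, p(1, -3)))) = (30827 - 1/6750)/(1/729 + 12²) = 208082249/(6750*(1/729 + 144)) = 208082249/(6750*(104977/729)) = (208082249/6750)*(729/104977) = 5618220723/26244250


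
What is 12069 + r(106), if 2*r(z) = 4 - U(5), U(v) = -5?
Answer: 24147/2 ≈ 12074.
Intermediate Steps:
r(z) = 9/2 (r(z) = (4 - 1*(-5))/2 = (4 + 5)/2 = (½)*9 = 9/2)
12069 + r(106) = 12069 + 9/2 = 24147/2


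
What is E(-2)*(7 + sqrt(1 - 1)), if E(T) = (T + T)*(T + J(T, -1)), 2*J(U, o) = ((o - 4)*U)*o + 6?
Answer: 112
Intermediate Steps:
J(U, o) = 3 + U*o*(-4 + o)/2 (J(U, o) = (((o - 4)*U)*o + 6)/2 = (((-4 + o)*U)*o + 6)/2 = ((U*(-4 + o))*o + 6)/2 = (U*o*(-4 + o) + 6)/2 = (6 + U*o*(-4 + o))/2 = 3 + U*o*(-4 + o)/2)
E(T) = 2*T*(3 + 7*T/2) (E(T) = (T + T)*(T + (3 + (1/2)*T*(-1)**2 - 2*T*(-1))) = (2*T)*(T + (3 + (1/2)*T*1 + 2*T)) = (2*T)*(T + (3 + T/2 + 2*T)) = (2*T)*(T + (3 + 5*T/2)) = (2*T)*(3 + 7*T/2) = 2*T*(3 + 7*T/2))
E(-2)*(7 + sqrt(1 - 1)) = (-2*(6 + 7*(-2)))*(7 + sqrt(1 - 1)) = (-2*(6 - 14))*(7 + sqrt(0)) = (-2*(-8))*(7 + 0) = 16*7 = 112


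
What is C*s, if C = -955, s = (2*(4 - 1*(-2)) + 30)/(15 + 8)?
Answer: -40110/23 ≈ -1743.9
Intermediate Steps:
s = 42/23 (s = (2*(4 + 2) + 30)/23 = (2*6 + 30)*(1/23) = (12 + 30)*(1/23) = 42*(1/23) = 42/23 ≈ 1.8261)
C*s = -955*42/23 = -40110/23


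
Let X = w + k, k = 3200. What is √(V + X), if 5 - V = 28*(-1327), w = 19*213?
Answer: 2*√11102 ≈ 210.73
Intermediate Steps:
w = 4047
V = 37161 (V = 5 - 28*(-1327) = 5 - 1*(-37156) = 5 + 37156 = 37161)
X = 7247 (X = 4047 + 3200 = 7247)
√(V + X) = √(37161 + 7247) = √44408 = 2*√11102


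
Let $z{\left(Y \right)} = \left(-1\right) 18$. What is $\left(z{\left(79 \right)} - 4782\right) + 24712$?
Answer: $19912$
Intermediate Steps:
$z{\left(Y \right)} = -18$
$\left(z{\left(79 \right)} - 4782\right) + 24712 = \left(-18 - 4782\right) + 24712 = -4800 + 24712 = 19912$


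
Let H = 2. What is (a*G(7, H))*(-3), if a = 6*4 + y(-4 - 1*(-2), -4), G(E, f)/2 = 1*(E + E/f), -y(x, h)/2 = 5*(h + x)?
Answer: -5292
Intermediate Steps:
y(x, h) = -10*h - 10*x (y(x, h) = -10*(h + x) = -2*(5*h + 5*x) = -10*h - 10*x)
G(E, f) = 2*E + 2*E/f (G(E, f) = 2*(1*(E + E/f)) = 2*(E + E/f) = 2*E + 2*E/f)
a = 84 (a = 6*4 + (-10*(-4) - 10*(-4 - 1*(-2))) = 24 + (40 - 10*(-4 + 2)) = 24 + (40 - 10*(-2)) = 24 + (40 + 20) = 24 + 60 = 84)
(a*G(7, H))*(-3) = (84*(2*7*(1 + 2)/2))*(-3) = (84*(2*7*(1/2)*3))*(-3) = (84*21)*(-3) = 1764*(-3) = -5292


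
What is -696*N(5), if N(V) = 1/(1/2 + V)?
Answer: -1392/11 ≈ -126.55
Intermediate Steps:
N(V) = 1/(½ + V)
-696*N(5) = -1392/(1 + 2*5) = -1392/(1 + 10) = -1392/11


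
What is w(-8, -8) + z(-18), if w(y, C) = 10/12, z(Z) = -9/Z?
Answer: 4/3 ≈ 1.3333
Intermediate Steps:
w(y, C) = 5/6 (w(y, C) = 10*(1/12) = 5/6)
w(-8, -8) + z(-18) = 5/6 - 9/(-18) = 5/6 - 9*(-1/18) = 5/6 + 1/2 = 4/3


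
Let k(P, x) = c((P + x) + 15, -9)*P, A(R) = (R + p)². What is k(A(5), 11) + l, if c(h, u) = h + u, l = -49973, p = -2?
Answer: -49739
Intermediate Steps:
A(R) = (-2 + R)² (A(R) = (R - 2)² = (-2 + R)²)
k(P, x) = P*(6 + P + x) (k(P, x) = (((P + x) + 15) - 9)*P = ((15 + P + x) - 9)*P = (6 + P + x)*P = P*(6 + P + x))
k(A(5), 11) + l = (-2 + 5)²*(6 + (-2 + 5)² + 11) - 49973 = 3²*(6 + 3² + 11) - 49973 = 9*(6 + 9 + 11) - 49973 = 9*26 - 49973 = 234 - 49973 = -49739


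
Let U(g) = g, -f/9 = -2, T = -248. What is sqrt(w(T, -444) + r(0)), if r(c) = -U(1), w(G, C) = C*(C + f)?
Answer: sqrt(189143) ≈ 434.91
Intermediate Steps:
f = 18 (f = -9*(-2) = 18)
w(G, C) = C*(18 + C) (w(G, C) = C*(C + 18) = C*(18 + C))
r(c) = -1 (r(c) = -1*1 = -1)
sqrt(w(T, -444) + r(0)) = sqrt(-444*(18 - 444) - 1) = sqrt(-444*(-426) - 1) = sqrt(189144 - 1) = sqrt(189143)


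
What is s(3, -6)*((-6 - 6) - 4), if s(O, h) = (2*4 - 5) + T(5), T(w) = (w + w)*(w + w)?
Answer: -1648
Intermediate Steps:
T(w) = 4*w² (T(w) = (2*w)*(2*w) = 4*w²)
s(O, h) = 103 (s(O, h) = (2*4 - 5) + 4*5² = (8 - 5) + 4*25 = 3 + 100 = 103)
s(3, -6)*((-6 - 6) - 4) = 103*((-6 - 6) - 4) = 103*(-12 - 4) = 103*(-16) = -1648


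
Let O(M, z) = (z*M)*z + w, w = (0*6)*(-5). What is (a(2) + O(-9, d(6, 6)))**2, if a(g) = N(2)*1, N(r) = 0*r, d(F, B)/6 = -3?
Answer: 8503056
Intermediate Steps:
d(F, B) = -18 (d(F, B) = 6*(-3) = -18)
N(r) = 0
w = 0 (w = 0*(-5) = 0)
a(g) = 0 (a(g) = 0*1 = 0)
O(M, z) = M*z**2 (O(M, z) = (z*M)*z + 0 = (M*z)*z + 0 = M*z**2 + 0 = M*z**2)
(a(2) + O(-9, d(6, 6)))**2 = (0 - 9*(-18)**2)**2 = (0 - 9*324)**2 = (0 - 2916)**2 = (-2916)**2 = 8503056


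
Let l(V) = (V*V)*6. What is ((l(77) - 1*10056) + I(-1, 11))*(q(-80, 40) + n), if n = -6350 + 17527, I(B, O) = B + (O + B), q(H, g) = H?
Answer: 283273119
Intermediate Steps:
I(B, O) = O + 2*B (I(B, O) = B + (B + O) = O + 2*B)
l(V) = 6*V² (l(V) = V²*6 = 6*V²)
n = 11177
((l(77) - 1*10056) + I(-1, 11))*(q(-80, 40) + n) = ((6*77² - 1*10056) + (11 + 2*(-1)))*(-80 + 11177) = ((6*5929 - 10056) + (11 - 2))*11097 = ((35574 - 10056) + 9)*11097 = (25518 + 9)*11097 = 25527*11097 = 283273119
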